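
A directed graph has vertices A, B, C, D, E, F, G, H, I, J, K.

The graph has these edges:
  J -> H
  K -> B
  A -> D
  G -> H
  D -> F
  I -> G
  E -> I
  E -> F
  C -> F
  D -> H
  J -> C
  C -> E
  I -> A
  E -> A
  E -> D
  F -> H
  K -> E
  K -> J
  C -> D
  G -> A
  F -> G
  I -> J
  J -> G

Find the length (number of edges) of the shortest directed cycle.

4

For each vertex v, BFS finds the shortest path from v back to v.
The shortest such closed walk is E → I → J → C → E, length 4.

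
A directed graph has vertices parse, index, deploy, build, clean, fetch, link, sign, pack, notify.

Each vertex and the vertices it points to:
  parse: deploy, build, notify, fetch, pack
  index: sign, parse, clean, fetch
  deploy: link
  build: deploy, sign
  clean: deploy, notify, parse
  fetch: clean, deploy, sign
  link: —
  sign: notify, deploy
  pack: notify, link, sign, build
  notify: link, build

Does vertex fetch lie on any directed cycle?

fetch is on a cycle iff fetch can reach itself via ≥1 edge.
fetch → clean → parse → fetch — yes.

Yes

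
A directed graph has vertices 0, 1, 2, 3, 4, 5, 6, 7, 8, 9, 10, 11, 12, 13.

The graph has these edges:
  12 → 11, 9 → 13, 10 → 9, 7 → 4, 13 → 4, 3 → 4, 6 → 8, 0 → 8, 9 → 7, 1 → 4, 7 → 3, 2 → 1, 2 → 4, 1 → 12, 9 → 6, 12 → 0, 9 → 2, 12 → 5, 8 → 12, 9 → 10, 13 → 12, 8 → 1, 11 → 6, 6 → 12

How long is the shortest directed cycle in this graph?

2

For each vertex v, BFS finds the shortest path from v back to v.
The shortest such closed walk is 9 → 10 → 9, length 2.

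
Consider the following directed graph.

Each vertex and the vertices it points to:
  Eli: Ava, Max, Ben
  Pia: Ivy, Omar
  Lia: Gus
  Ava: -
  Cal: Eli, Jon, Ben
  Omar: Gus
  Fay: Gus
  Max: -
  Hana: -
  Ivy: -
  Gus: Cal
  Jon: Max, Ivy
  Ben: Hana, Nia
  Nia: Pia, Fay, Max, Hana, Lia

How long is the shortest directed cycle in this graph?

For each vertex v, BFS finds the shortest path from v back to v.
The shortest such closed walk is Cal → Ben → Nia → Lia → Gus → Cal, length 5.

5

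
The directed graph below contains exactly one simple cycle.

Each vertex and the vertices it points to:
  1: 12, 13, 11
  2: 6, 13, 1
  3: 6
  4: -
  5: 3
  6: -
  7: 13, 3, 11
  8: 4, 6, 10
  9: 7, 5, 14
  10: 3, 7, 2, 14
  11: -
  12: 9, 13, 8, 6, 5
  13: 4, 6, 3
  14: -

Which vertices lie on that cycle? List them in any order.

1, 2, 8, 10, 12

DFS with gray/black marking from 12:
12 gray
  9 gray
    7 gray
      13 gray
        4 gray
        4 black
        6 gray
        6 black
        3 gray
          3→6: 6 black — skip
        3 black
      13 black
      7→3: 3 black — skip
      11 gray
      11 black
    7 black
    5 gray
      5→3: 3 black — skip
    5 black
    14 gray
    14 black
  9 black
  12→13: 13 black — skip
  8 gray
    8→4: 4 black — skip
    8→6: 6 black — skip
    10 gray
      10→3: 3 black — skip
      10→7: 7 black — skip
      2 gray
        2→6: 6 black — skip
        2→13: 13 black — skip
        1 gray
          1→12: 12 is gray → back edge
Back edge closes the cycle 12 → 8 → 10 → 2 → 1 → 12; its vertices are {1, 2, 8, 10, 12}.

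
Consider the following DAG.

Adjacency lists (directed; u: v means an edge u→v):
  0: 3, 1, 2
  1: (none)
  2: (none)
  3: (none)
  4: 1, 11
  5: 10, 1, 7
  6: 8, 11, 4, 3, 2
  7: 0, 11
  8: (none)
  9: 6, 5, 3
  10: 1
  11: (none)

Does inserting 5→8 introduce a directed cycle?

Adding 5→8 creates a cycle iff 8 can already reach 5.
Explore from 8: no path reaches 5. The graph stays acyclic.

No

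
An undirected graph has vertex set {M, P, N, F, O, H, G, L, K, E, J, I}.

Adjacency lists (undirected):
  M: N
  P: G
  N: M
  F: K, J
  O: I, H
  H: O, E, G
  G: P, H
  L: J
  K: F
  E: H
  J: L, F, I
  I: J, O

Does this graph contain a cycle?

DFS, tracking each vertex's parent; an edge to a visited non-parent vertex closes a cycle.
Start from O:
visit O (parent –)
  visit I (parent O)
    visit J (parent I)
      visit L (parent J)
        L–J: parent, skip
      visit F (parent J)
        visit K (parent F)
          K–F: parent, skip
        F–J: parent, skip
      J–I: parent, skip
    I–O: parent, skip
  visit H (parent O)
    H–O: parent, skip
    visit E (parent H)
      E–H: parent, skip
    visit G (parent H)
      visit P (parent G)
        P–G: parent, skip
      G–H: parent, skip
visit M (parent –)
  visit N (parent M)
    N–M: parent, skip
No non-parent visited neighbor found — the graph is a forest.

No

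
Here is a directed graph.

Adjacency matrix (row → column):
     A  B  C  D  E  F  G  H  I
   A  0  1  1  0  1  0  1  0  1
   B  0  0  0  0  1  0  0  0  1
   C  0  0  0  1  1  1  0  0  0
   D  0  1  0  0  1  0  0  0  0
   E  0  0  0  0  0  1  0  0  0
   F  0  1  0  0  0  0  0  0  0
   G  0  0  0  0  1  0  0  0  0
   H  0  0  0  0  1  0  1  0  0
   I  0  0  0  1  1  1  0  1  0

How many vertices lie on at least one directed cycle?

A vertex is on a directed cycle iff it belongs to a strongly connected component of size ≥ 2 (or has a self-loop).
The vertices on cycles are {B, D, E, F, G, H, I} — 7 in total.

7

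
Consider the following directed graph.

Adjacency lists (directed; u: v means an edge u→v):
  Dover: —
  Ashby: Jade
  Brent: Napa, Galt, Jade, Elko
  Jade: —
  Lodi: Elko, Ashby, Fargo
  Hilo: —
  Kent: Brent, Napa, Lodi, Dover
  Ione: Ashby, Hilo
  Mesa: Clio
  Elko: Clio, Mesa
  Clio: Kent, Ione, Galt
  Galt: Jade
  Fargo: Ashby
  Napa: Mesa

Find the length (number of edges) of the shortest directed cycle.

For each vertex v, BFS finds the shortest path from v back to v.
The shortest such closed walk is Clio → Kent → Lodi → Elko → Clio, length 4.

4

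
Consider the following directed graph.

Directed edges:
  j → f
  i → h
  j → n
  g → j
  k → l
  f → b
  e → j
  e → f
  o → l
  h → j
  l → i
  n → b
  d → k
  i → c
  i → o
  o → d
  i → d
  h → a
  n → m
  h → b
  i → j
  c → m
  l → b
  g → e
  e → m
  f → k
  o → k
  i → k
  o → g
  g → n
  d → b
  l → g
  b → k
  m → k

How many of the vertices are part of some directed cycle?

14

A vertex is on a directed cycle iff it belongs to a strongly connected component of size ≥ 2 (or has a self-loop).
The vertices on cycles are {b, c, d, e, f, g, h, i, j, k, l, m, n, o} — 14 in total.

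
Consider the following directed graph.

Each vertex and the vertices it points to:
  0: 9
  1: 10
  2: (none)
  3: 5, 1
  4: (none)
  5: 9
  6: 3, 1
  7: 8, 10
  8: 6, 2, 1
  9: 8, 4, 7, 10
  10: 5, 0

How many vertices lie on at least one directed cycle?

9

A vertex is on a directed cycle iff it belongs to a strongly connected component of size ≥ 2 (or has a self-loop).
The vertices on cycles are {0, 1, 3, 5, 6, 7, 8, 9, 10} — 9 in total.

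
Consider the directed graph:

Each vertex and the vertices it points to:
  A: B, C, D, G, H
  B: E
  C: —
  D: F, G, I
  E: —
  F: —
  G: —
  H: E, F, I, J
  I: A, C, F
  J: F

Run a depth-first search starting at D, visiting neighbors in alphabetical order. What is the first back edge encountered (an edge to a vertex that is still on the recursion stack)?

A→D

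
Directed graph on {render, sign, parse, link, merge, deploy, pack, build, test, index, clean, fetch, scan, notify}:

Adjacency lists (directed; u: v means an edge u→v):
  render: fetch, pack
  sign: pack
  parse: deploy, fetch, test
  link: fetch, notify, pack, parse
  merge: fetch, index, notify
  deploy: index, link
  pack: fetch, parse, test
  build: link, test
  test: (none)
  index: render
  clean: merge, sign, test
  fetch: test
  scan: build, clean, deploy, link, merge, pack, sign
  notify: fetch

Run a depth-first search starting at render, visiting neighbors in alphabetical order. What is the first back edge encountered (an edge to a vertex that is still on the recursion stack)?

DFS from render (visiting neighbors in alphabetical order); mark gray on enter, black on exit:
render gray
  fetch gray
    test gray
    test black
  fetch black
  pack gray
    pack→fetch: fetch black — skip
    parse gray
      deploy gray
        index gray
          index→render: render is gray → back edge
First back edge: index → render.

index→render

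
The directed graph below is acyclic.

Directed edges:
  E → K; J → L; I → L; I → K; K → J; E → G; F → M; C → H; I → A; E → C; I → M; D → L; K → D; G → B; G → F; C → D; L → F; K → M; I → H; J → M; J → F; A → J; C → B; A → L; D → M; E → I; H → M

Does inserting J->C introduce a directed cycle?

No

Adding J→C creates a cycle iff C can already reach J.
Explore from C: no path reaches J. The graph stays acyclic.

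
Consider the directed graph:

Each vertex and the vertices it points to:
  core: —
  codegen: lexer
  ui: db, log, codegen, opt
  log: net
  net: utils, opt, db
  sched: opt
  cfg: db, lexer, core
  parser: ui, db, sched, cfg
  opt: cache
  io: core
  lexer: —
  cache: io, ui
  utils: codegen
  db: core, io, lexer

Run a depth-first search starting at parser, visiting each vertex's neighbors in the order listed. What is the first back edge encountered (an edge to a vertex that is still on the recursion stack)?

cache->ui

DFS from parser (visiting each vertex's neighbors in the order listed); mark gray on enter, black on exit:
parser gray
  ui gray
    db gray
      core gray
      core black
      io gray
        io→core: core black — skip
      io black
      lexer gray
      lexer black
    db black
    log gray
      net gray
        utils gray
          codegen gray
            codegen→lexer: lexer black — skip
          codegen black
        utils black
        opt gray
          cache gray
            cache→io: io black — skip
            cache→ui: ui is gray → back edge
First back edge: cache → ui.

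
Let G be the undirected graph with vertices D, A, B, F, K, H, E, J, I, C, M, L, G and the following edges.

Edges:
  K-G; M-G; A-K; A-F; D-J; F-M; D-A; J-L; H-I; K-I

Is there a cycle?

Yes

DFS, tracking each vertex's parent; an edge to a visited non-parent vertex closes a cycle.
Start from G:
visit G (parent –)
  visit K (parent G)
    visit I (parent K)
      I–K: parent, skip
      visit H (parent I)
        H–I: parent, skip
    visit A (parent K)
      visit D (parent A)
        visit J (parent D)
          J–D: parent, skip
          visit L (parent J)
            L–J: parent, skip
        D–A: parent, skip
      A–K: parent, skip
      visit F (parent A)
        visit M (parent F)
          M–F: parent, skip
          M–G: G visited and ≠ parent → cycle
Cycle: G – K – A – F – M – G.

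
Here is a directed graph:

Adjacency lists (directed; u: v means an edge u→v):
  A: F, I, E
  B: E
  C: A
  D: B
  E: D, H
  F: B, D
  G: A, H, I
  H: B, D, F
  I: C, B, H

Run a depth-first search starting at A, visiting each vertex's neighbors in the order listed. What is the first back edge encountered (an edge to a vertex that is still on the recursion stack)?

D->B

DFS from A (visiting each vertex's neighbors in the order listed); mark gray on enter, black on exit:
A gray
  F gray
    B gray
      E gray
        D gray
          D→B: B is gray → back edge
First back edge: D → B.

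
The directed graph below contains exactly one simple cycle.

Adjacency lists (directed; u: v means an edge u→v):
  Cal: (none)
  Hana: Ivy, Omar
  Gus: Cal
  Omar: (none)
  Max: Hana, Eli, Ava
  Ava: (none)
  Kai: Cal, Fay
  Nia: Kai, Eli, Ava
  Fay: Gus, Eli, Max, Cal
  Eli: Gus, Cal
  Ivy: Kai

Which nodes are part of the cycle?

Fay, Ivy, Kai, Max, Hana

DFS with gray/black marking from Kai:
Kai gray
  Cal gray
  Cal black
  Fay gray
    Gus gray
      Gus→Cal: Cal black — skip
    Gus black
    Eli gray
      Eli→Gus: Gus black — skip
      Eli→Cal: Cal black — skip
    Eli black
    Max gray
      Hana gray
        Ivy gray
          Ivy→Kai: Kai is gray → back edge
Back edge closes the cycle Kai → Fay → Max → Hana → Ivy → Kai; its vertices are {Fay, Ivy, Kai, Max, Hana}.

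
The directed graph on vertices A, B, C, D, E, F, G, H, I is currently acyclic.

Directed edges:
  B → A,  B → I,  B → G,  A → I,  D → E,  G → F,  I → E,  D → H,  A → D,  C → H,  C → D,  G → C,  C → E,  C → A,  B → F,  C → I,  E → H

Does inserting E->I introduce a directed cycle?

Yes

Adding E→I creates a cycle iff I can already reach E.
Path from I: I → E.
So I → … → E → I is a cycle.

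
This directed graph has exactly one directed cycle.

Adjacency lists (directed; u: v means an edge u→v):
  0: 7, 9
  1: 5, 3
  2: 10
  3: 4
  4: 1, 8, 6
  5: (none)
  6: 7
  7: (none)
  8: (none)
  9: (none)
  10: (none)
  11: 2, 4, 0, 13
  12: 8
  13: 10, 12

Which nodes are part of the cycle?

1, 3, 4

DFS with gray/black marking from 4:
4 gray
  1 gray
    5 gray
    5 black
    3 gray
      3→4: 4 is gray → back edge
Back edge closes the cycle 4 → 1 → 3 → 4; its vertices are {1, 3, 4}.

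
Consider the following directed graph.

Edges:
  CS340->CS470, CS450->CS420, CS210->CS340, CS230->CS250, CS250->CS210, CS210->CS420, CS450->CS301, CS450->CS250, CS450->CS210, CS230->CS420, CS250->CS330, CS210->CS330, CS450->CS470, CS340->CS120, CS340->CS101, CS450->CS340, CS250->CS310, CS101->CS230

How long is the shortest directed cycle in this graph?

For each vertex v, BFS finds the shortest path from v back to v.
The shortest such closed walk is CS340 → CS101 → CS230 → CS250 → CS210 → CS340, length 5.

5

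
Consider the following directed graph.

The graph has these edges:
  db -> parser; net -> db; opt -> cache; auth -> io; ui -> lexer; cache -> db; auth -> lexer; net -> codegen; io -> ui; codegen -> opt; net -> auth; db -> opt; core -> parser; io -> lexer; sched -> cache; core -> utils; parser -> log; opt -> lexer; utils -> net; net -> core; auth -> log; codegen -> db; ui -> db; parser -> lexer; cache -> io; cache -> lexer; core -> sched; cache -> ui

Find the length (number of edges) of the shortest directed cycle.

3

For each vertex v, BFS finds the shortest path from v back to v.
The shortest such closed walk is net → core → utils → net, length 3.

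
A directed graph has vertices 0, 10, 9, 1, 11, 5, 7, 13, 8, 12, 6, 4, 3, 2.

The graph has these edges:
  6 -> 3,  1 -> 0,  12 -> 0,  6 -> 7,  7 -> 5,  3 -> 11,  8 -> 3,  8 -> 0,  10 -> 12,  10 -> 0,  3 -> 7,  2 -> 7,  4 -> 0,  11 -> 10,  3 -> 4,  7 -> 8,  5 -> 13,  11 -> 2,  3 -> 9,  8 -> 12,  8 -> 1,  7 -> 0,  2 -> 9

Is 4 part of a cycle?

4 lies on a cycle iff there is a path from 4 back to itself.
Exploring from 4, it never reaches itself; equivalently, its strongly connected component is a singleton.

No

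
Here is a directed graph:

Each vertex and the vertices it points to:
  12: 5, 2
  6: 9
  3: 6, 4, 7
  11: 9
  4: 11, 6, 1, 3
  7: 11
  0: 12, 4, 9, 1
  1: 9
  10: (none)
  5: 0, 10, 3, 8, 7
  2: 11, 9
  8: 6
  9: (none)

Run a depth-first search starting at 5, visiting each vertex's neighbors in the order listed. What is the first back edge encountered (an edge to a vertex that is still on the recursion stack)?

12->5

DFS from 5 (visiting each vertex's neighbors in the order listed); mark gray on enter, black on exit:
5 gray
  0 gray
    12 gray
      12→5: 5 is gray → back edge
First back edge: 12 → 5.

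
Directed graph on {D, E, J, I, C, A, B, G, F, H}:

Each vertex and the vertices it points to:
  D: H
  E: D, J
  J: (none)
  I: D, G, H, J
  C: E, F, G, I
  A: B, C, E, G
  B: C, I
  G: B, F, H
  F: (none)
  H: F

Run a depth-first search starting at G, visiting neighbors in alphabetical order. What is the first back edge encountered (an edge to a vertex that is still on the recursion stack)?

DFS from G (visiting neighbors in alphabetical order); mark gray on enter, black on exit:
G gray
  B gray
    C gray
      E gray
        D gray
          H gray
            F gray
            F black
          H black
        D black
        J gray
        J black
      E black
      C→F: F black — skip
      C→G: G is gray → back edge
First back edge: C → G.

C->G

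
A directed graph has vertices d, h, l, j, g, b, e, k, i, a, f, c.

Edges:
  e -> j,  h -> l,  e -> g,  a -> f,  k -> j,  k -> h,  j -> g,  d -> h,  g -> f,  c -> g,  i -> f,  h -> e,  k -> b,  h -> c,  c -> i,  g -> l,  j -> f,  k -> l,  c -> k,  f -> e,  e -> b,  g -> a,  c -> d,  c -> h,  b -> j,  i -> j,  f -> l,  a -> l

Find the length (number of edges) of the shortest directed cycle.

2

For each vertex v, BFS finds the shortest path from v back to v.
The shortest such closed walk is c → h → c, length 2.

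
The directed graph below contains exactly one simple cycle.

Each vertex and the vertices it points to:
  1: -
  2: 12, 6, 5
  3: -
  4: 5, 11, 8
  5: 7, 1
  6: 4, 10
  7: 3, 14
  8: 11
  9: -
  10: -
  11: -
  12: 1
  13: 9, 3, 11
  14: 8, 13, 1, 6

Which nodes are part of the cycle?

4, 5, 6, 7, 14

DFS with gray/black marking from 5:
5 gray
  7 gray
    3 gray
    3 black
    14 gray
      8 gray
        11 gray
        11 black
      8 black
      13 gray
        9 gray
        9 black
        13→3: 3 black — skip
        13→11: 11 black — skip
      13 black
      1 gray
      1 black
      6 gray
        4 gray
          4→5: 5 is gray → back edge
Back edge closes the cycle 5 → 7 → 14 → 6 → 4 → 5; its vertices are {4, 5, 6, 7, 14}.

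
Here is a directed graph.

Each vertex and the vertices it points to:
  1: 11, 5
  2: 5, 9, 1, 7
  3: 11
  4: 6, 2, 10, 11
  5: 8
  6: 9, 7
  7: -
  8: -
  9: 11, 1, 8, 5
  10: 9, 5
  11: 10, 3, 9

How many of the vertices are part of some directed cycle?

A vertex is on a directed cycle iff it belongs to a strongly connected component of size ≥ 2 (or has a self-loop).
The vertices on cycles are {1, 3, 9, 10, 11} — 5 in total.

5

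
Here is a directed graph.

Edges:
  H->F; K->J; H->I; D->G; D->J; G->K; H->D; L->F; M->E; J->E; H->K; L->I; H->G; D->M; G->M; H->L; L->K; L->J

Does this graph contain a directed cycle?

DFS with white/gray/black marking, starting from K:
K gray
  J gray
    E gray
    E black
  J black
K black
D gray
  M gray
    M→E: E black — skip
  M black
  G gray
    G→M: M black — skip
    G→K: K black — skip
  G black
  D→J: J black — skip
D black
F gray
F black
H gray
  H→G: G black — skip
  H→K: K black — skip
  H→F: F black — skip
  I gray
  I black
  H→D: D black — skip
  L gray
    L→K: K black — skip
    L→J: J black — skip
    L→I: I black — skip
    L→F: F black — skip
  L black
H black
Every edge goes to a white or black vertex — no back edge, so the graph is acyclic.

No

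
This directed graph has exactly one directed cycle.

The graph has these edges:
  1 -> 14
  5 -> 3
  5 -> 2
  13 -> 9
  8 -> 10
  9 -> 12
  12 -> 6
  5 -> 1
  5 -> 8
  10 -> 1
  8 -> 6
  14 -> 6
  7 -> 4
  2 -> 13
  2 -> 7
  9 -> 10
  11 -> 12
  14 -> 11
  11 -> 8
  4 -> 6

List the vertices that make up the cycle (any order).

1, 8, 10, 11, 14

DFS with gray/black marking from 1:
1 gray
  14 gray
    11 gray
      8 gray
        10 gray
          10→1: 1 is gray → back edge
Back edge closes the cycle 1 → 14 → 11 → 8 → 10 → 1; its vertices are {1, 8, 10, 11, 14}.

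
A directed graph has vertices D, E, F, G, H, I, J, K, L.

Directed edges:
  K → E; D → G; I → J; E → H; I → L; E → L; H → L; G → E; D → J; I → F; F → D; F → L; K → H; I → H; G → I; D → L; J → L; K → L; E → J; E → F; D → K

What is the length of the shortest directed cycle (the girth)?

For each vertex v, BFS finds the shortest path from v back to v.
The shortest such closed walk is F → D → G → E → F, length 4.

4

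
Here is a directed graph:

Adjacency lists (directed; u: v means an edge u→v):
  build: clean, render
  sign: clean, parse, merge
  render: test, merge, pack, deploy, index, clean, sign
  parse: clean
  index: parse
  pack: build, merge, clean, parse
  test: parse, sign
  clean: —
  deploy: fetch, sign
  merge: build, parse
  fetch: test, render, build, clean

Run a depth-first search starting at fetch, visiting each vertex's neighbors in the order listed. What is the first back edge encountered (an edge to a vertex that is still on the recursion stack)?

DFS from fetch (visiting each vertex's neighbors in the order listed); mark gray on enter, black on exit:
fetch gray
  test gray
    parse gray
      clean gray
      clean black
    parse black
    sign gray
      sign→clean: clean black — skip
      sign→parse: parse black — skip
      merge gray
        build gray
          build→clean: clean black — skip
          render gray
            render→test: test is gray → back edge
First back edge: render → test.

render->test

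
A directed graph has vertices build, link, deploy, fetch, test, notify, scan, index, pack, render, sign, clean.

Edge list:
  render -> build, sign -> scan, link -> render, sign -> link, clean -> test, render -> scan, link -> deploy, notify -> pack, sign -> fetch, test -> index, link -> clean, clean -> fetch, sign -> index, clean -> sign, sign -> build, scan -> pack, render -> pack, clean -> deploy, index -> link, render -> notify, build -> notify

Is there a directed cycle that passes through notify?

notify lies on a cycle iff there is a path from notify back to itself.
Exploring from notify, it never reaches itself; equivalently, its strongly connected component is a singleton.

No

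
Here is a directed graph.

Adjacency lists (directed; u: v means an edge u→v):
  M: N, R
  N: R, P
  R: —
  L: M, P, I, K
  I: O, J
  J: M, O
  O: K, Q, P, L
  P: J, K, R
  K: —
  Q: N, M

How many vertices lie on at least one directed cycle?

A vertex is on a directed cycle iff it belongs to a strongly connected component of size ≥ 2 (or has a self-loop).
The vertices on cycles are {I, J, L, M, N, O, P, Q} — 8 in total.

8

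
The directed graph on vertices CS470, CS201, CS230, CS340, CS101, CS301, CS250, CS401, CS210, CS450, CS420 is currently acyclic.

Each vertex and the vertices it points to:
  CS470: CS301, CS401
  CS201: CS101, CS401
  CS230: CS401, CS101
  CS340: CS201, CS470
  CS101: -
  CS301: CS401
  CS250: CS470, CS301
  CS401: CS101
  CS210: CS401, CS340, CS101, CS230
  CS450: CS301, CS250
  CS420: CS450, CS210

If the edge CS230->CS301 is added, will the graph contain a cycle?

Adding CS230→CS301 creates a cycle iff CS301 can already reach CS230.
Explore from CS301: no path reaches CS230. The graph stays acyclic.

No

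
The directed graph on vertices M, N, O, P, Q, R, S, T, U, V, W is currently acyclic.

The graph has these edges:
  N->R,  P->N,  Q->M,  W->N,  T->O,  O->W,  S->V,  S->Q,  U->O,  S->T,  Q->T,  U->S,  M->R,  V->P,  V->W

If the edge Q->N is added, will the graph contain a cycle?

No

Adding Q→N creates a cycle iff N can already reach Q.
Explore from N: no path reaches Q. The graph stays acyclic.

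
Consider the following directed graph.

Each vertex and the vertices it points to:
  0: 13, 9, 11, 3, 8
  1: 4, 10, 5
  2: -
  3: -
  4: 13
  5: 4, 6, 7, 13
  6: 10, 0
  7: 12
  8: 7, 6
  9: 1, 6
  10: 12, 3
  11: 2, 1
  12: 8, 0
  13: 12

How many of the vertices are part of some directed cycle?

12

A vertex is on a directed cycle iff it belongs to a strongly connected component of size ≥ 2 (or has a self-loop).
The vertices on cycles are {0, 1, 4, 5, 6, 7, 8, 9, 10, 11, 12, 13} — 12 in total.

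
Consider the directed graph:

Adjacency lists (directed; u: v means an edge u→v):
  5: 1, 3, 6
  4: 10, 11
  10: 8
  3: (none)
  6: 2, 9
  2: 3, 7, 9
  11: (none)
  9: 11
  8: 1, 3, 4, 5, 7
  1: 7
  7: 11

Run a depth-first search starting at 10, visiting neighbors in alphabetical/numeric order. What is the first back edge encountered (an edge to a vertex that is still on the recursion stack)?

4→10

DFS from 10 (visiting neighbors in alphabetical/numeric order); mark gray on enter, black on exit:
10 gray
  8 gray
    1 gray
      7 gray
        11 gray
        11 black
      7 black
    1 black
    3 gray
    3 black
    4 gray
      4→10: 10 is gray → back edge
First back edge: 4 → 10.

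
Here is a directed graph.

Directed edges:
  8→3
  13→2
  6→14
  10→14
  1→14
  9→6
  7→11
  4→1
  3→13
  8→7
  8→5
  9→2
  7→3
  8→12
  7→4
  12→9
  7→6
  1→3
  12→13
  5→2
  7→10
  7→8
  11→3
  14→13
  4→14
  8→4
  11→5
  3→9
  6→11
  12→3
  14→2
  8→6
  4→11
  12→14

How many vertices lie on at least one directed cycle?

6

A vertex is on a directed cycle iff it belongs to a strongly connected component of size ≥ 2 (or has a self-loop).
The vertices on cycles are {3, 6, 7, 8, 9, 11} — 6 in total.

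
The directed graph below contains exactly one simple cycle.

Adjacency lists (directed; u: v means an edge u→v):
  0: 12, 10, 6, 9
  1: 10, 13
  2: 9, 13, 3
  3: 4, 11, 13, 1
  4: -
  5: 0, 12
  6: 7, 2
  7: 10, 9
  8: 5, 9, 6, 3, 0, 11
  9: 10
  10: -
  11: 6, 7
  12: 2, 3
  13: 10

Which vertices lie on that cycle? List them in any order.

DFS with gray/black marking from 11:
11 gray
  6 gray
    7 gray
      10 gray
      10 black
      9 gray
        9→10: 10 black — skip
      9 black
    7 black
    2 gray
      2→9: 9 black — skip
      13 gray
        13→10: 10 black — skip
      13 black
      3 gray
        4 gray
        4 black
        3→11: 11 is gray → back edge
Back edge closes the cycle 11 → 6 → 2 → 3 → 11; its vertices are {2, 3, 6, 11}.

2, 3, 6, 11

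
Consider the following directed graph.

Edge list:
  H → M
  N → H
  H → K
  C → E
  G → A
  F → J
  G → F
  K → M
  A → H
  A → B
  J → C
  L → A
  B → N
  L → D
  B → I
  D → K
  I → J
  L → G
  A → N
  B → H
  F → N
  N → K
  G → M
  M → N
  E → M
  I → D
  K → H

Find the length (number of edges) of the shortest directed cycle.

2

For each vertex v, BFS finds the shortest path from v back to v.
The shortest such closed walk is H → K → H, length 2.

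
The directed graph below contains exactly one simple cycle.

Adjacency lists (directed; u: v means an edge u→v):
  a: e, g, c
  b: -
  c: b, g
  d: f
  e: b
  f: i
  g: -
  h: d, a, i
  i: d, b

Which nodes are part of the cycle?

DFS with gray/black marking from d:
d gray
  f gray
    i gray
      i→d: d is gray → back edge
Back edge closes the cycle d → f → i → d; its vertices are {d, f, i}.

d, f, i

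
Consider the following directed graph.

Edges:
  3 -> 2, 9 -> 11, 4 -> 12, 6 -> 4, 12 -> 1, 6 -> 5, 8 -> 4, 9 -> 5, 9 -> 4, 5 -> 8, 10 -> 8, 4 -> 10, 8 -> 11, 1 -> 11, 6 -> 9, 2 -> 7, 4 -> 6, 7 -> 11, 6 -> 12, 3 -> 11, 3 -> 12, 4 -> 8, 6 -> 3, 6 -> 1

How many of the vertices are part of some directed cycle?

A vertex is on a directed cycle iff it belongs to a strongly connected component of size ≥ 2 (or has a self-loop).
The vertices on cycles are {4, 5, 6, 8, 9, 10} — 6 in total.

6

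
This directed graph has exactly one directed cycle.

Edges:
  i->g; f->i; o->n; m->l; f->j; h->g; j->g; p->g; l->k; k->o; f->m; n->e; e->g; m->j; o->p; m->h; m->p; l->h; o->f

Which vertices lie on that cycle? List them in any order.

DFS with gray/black marking from o:
o gray
  f gray
    m gray
      p gray
        g gray
        g black
      p black
      j gray
        j→g: g black — skip
      j black
      l gray
        k gray
          k→o: o is gray → back edge
Back edge closes the cycle o → f → m → l → k → o; its vertices are {f, k, l, m, o}.

f, k, l, m, o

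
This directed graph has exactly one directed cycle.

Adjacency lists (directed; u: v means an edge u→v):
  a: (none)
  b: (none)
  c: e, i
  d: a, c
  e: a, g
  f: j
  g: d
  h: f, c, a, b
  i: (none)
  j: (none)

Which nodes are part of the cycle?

c, d, e, g

DFS with gray/black marking from c:
c gray
  e gray
    a gray
    a black
    g gray
      d gray
        d→a: a black — skip
        d→c: c is gray → back edge
Back edge closes the cycle c → e → g → d → c; its vertices are {c, d, e, g}.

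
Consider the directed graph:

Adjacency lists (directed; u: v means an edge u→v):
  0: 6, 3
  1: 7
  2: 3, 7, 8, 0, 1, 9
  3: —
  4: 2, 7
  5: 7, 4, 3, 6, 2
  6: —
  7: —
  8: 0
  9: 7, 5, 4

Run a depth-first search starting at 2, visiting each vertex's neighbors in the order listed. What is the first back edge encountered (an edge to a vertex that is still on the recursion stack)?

DFS from 2 (visiting each vertex's neighbors in the order listed); mark gray on enter, black on exit:
2 gray
  3 gray
  3 black
  7 gray
  7 black
  8 gray
    0 gray
      6 gray
      6 black
      0→3: 3 black — skip
    0 black
  8 black
  2→0: 0 black — skip
  1 gray
    1→7: 7 black — skip
  1 black
  9 gray
    9→7: 7 black — skip
    5 gray
      5→7: 7 black — skip
      4 gray
        4→2: 2 is gray → back edge
First back edge: 4 → 2.

4->2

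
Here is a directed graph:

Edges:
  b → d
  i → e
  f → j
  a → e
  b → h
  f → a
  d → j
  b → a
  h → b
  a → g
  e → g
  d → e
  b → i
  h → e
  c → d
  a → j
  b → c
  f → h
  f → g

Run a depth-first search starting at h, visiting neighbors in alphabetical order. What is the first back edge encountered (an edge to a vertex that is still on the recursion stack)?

b→h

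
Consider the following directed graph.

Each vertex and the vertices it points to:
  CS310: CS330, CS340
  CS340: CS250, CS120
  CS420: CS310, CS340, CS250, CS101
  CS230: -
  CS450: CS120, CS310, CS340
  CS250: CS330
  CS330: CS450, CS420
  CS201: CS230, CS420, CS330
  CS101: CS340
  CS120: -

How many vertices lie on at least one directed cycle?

A vertex is on a directed cycle iff it belongs to a strongly connected component of size ≥ 2 (or has a self-loop).
The vertices on cycles are {CS101, CS250, CS310, CS330, CS340, CS420, CS450} — 7 in total.

7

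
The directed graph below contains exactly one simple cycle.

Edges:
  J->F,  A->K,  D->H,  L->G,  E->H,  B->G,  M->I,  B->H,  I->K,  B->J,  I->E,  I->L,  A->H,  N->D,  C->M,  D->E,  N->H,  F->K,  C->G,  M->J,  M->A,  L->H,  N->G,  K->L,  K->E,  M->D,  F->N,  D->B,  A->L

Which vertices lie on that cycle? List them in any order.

DFS with gray/black marking from J:
J gray
  F gray
    N gray
      D gray
        E gray
          H gray
          H black
        E black
        B gray
          G gray
          G black
          B→J: J is gray → back edge
Back edge closes the cycle J → F → N → D → B → J; its vertices are {B, D, F, J, N}.

B, D, F, J, N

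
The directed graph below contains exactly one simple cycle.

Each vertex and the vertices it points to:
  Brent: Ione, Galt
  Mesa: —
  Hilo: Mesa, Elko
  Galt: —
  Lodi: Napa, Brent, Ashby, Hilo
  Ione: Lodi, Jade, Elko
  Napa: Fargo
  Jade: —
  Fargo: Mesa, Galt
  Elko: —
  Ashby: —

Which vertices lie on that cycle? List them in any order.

Ione, Lodi, Brent

DFS with gray/black marking from Ione:
Ione gray
  Lodi gray
    Napa gray
      Fargo gray
        Mesa gray
        Mesa black
        Galt gray
        Galt black
      Fargo black
    Napa black
    Brent gray
      Brent→Ione: Ione is gray → back edge
Back edge closes the cycle Ione → Lodi → Brent → Ione; its vertices are {Ione, Lodi, Brent}.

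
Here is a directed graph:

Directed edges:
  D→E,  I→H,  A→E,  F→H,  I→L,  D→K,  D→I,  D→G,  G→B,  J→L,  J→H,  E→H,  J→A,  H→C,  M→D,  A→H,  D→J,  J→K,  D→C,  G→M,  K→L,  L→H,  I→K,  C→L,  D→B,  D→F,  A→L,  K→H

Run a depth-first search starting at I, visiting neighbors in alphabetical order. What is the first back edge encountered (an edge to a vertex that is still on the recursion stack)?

L→H

DFS from I (visiting neighbors in alphabetical order); mark gray on enter, black on exit:
I gray
  H gray
    C gray
      L gray
        L→H: H is gray → back edge
First back edge: L → H.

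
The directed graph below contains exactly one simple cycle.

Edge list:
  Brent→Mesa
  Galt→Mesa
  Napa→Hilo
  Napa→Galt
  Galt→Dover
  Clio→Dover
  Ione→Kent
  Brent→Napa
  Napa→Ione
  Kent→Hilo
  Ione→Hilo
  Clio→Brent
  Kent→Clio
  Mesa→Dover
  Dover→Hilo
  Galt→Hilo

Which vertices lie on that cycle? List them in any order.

Clio, Ione, Kent, Napa, Brent

DFS with gray/black marking from Kent:
Kent gray
  Hilo gray
  Hilo black
  Clio gray
    Brent gray
      Napa gray
        Napa→Hilo: Hilo black — skip
        Ione gray
          Ione→Hilo: Hilo black — skip
          Ione→Kent: Kent is gray → back edge
Back edge closes the cycle Kent → Clio → Brent → Napa → Ione → Kent; its vertices are {Clio, Ione, Kent, Napa, Brent}.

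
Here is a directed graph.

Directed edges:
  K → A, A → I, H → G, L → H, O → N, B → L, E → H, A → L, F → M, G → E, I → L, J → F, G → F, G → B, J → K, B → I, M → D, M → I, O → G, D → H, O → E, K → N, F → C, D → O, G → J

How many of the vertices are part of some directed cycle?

A vertex is on a directed cycle iff it belongs to a strongly connected component of size ≥ 2 (or has a self-loop).
The vertices on cycles are {A, B, D, E, F, G, H, I, J, K, L, M, O} — 13 in total.

13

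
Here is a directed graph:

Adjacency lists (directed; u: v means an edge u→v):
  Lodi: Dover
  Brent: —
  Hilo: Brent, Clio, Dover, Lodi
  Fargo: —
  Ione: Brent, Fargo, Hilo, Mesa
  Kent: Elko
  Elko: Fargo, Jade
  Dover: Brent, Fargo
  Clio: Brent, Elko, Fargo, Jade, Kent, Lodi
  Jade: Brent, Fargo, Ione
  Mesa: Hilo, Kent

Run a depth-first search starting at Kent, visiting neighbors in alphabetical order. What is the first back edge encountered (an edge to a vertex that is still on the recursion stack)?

Clio→Elko

DFS from Kent (visiting neighbors in alphabetical order); mark gray on enter, black on exit:
Kent gray
  Elko gray
    Fargo gray
    Fargo black
    Jade gray
      Brent gray
      Brent black
      Jade→Fargo: Fargo black — skip
      Ione gray
        Ione→Brent: Brent black — skip
        Ione→Fargo: Fargo black — skip
        Hilo gray
          Hilo→Brent: Brent black — skip
          Clio gray
            Clio→Brent: Brent black — skip
            Clio→Elko: Elko is gray → back edge
First back edge: Clio → Elko.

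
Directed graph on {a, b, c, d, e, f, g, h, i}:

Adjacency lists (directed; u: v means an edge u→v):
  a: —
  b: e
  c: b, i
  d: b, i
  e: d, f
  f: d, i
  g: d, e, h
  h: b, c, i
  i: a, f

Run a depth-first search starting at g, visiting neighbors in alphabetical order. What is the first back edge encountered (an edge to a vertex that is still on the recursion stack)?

e->d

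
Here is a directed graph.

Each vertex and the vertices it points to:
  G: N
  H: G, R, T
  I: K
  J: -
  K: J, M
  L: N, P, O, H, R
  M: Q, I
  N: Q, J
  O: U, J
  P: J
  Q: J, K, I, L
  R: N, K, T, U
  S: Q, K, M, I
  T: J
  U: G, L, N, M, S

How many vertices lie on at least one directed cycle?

A vertex is on a directed cycle iff it belongs to a strongly connected component of size ≥ 2 (or has a self-loop).
The vertices on cycles are {G, H, I, K, L, M, N, O, Q, R, S, U} — 12 in total.

12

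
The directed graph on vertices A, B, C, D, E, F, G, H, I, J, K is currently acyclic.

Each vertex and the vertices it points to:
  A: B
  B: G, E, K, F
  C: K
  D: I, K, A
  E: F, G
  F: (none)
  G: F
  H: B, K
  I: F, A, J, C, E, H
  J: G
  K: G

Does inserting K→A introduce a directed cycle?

Yes

Adding K→A creates a cycle iff A can already reach K.
Path from A: A → B → K.
So A → … → K → A is a cycle.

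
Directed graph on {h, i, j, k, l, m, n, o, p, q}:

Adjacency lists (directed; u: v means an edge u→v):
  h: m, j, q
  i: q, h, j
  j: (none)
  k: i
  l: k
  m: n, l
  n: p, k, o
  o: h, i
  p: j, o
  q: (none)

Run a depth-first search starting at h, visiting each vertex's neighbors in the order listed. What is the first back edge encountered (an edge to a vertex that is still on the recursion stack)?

o->h

DFS from h (visiting each vertex's neighbors in the order listed); mark gray on enter, black on exit:
h gray
  m gray
    n gray
      p gray
        j gray
        j black
        o gray
          o→h: h is gray → back edge
First back edge: o → h.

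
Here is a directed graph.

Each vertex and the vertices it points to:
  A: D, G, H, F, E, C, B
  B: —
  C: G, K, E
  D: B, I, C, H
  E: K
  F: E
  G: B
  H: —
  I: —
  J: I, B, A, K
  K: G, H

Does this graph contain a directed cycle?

DFS with white/gray/black marking, starting from I:
I gray
I black
A gray
  D gray
    B gray
    B black
    D→I: I black — skip
    C gray
      G gray
        G→B: B black — skip
      G black
      K gray
        K→G: G black — skip
        H gray
        H black
      K black
      E gray
        E→K: K black — skip
      E black
    C black
    D→H: H black — skip
  D black
  A→G: G black — skip
  A→H: H black — skip
  F gray
    F→E: E black — skip
  F black
  A→E: E black — skip
  A→C: C black — skip
  A→B: B black — skip
A black
J gray
  J→I: I black — skip
  J→B: B black — skip
  J→A: A black — skip
  J→K: K black — skip
J black
Every edge goes to a white or black vertex — no back edge, so the graph is acyclic.

No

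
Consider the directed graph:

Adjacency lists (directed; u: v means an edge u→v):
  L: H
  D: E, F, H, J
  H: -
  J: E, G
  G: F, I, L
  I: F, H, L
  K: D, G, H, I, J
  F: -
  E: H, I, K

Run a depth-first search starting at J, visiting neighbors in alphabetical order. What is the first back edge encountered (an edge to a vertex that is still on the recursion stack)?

DFS from J (visiting neighbors in alphabetical order); mark gray on enter, black on exit:
J gray
  E gray
    H gray
    H black
    I gray
      F gray
      F black
      I→H: H black — skip
      L gray
        L→H: H black — skip
      L black
    I black
    K gray
      D gray
        D→E: E is gray → back edge
First back edge: D → E.

D->E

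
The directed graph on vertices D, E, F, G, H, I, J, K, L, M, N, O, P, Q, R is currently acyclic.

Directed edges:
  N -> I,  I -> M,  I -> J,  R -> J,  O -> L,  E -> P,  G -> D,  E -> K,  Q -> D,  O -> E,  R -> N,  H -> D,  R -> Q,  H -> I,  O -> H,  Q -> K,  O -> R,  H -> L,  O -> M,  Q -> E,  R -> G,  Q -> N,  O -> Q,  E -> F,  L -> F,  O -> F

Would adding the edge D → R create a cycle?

Yes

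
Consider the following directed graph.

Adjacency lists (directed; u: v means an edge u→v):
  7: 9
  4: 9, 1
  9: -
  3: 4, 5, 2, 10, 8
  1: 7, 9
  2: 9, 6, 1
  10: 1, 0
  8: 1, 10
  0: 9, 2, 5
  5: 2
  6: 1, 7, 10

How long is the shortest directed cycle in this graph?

4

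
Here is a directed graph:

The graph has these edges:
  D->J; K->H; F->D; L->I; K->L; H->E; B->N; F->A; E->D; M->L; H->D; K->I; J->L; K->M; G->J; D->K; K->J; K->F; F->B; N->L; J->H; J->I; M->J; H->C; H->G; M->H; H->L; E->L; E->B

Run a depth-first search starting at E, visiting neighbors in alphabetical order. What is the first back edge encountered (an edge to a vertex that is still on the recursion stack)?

DFS from E (visiting neighbors in alphabetical order); mark gray on enter, black on exit:
E gray
  B gray
    N gray
      L gray
        I gray
        I black
      L black
    N black
  B black
  D gray
    J gray
      H gray
        C gray
        C black
        H→D: D is gray → back edge
First back edge: H → D.

H->D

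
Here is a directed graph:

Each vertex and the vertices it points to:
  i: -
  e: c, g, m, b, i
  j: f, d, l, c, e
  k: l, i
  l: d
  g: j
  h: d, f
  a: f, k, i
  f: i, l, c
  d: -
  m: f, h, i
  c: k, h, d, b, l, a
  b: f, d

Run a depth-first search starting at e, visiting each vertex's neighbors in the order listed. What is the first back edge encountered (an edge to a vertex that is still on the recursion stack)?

f→c

DFS from e (visiting each vertex's neighbors in the order listed); mark gray on enter, black on exit:
e gray
  c gray
    k gray
      l gray
        d gray
        d black
      l black
      i gray
      i black
    k black
    h gray
      h→d: d black — skip
      f gray
        f→i: i black — skip
        f→l: l black — skip
        f→c: c is gray → back edge
First back edge: f → c.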